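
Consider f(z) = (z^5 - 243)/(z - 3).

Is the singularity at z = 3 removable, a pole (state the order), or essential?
removable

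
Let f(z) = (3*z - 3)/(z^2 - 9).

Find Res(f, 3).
1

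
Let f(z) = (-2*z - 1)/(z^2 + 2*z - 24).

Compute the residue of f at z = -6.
Write f(z) = P(z)/Q(z) with P(z) = -2*z - 1 and Q(z) = z^2 + 2*z - 24.
The denominator factors as Q(z) = (z + 6)*(z - 4), so z = -6 is a simple zero of Q and P is analytic there; z = -6 is therefore a simple pole and
  Res(f, z₀) = P(z₀)/Q'(z₀).

Q'(z) = 2*z + 2, so Q'(-6) = -10.
P(-6) = 11.

Res(f, -6) = (11)/(-10) = -11/10

Final answer: -11/10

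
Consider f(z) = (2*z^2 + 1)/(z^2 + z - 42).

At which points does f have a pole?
{-7, 6}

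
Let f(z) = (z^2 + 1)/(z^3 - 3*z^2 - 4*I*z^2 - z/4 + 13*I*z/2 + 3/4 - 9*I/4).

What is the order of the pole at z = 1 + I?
1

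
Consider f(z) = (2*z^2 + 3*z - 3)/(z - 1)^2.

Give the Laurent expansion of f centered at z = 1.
Put w = z - (1), i.e. z = w + 1. The denominator is w^2, so it suffices to rewrite the numerator in powers of w.

P(z) = 2*z^2 + 3*z - 3
P(w + 1) = 2 + 7*w + 2*w^2

Dividing each term by w^2:
  f = 2/w^2 + 7/w + 2

Substituting back w = z - 1:
  f(z) = 2/(z - 1)^2 + 7/(z - 1) + 2

The series is finite because the numerator is a polynomial; the negative powers form the principal part, and the coefficient of 1/(z - 1) gives Res(f, 1) = 7.

Final answer: 2/(z - 1)^2 + 7/(z - 1) + 2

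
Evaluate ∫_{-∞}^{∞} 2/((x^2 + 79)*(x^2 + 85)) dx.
pi*(-79*sqrt(85) + 85*sqrt(79))/20145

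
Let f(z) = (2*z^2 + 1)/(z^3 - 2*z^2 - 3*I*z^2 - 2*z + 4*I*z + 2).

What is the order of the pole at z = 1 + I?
Factor the denominator:
  z^3 - 2*z^2 - 3*I*z^2 - 2*z + 4*I*z + 2 = (z - 1 - I)^2*(z - I)

The numerator P(z) = 2*z^2 + 1 has P(1 + I) = 1 + 4*I ≠ 0, so no factor of (z - 1 - I) cancels.
Near z = 1 + I we can therefore write f(z) = g(z)/(z - 1 - I)^2 with g analytic at 1 + I and g(1 + I) ≠ 0 (g is the numerator divided by the remaining denominator factors).

Hence z = 1 + I is a pole of order 2.

Final answer: 2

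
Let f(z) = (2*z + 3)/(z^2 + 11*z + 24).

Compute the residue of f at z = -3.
Write f(z) = P(z)/Q(z) with P(z) = 2*z + 3 and Q(z) = z^2 + 11*z + 24.
The denominator factors as Q(z) = (z + 8)*(z + 3), so z = -3 is a simple zero of Q and P is analytic there; z = -3 is therefore a simple pole and
  Res(f, z₀) = P(z₀)/Q'(z₀).

Q'(z) = 2*z + 11, so Q'(-3) = 5.
P(-3) = -3.

Res(f, -3) = (-3)/(5) = -3/5

Final answer: -3/5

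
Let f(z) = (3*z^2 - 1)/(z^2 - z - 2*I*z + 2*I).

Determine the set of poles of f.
{2*I, 1}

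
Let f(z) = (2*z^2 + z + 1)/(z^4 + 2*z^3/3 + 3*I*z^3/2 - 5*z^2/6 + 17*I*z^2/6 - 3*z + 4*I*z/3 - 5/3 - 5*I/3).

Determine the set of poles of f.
{-1 - I/2, -1 + I, 1/3 - I, 1 - I}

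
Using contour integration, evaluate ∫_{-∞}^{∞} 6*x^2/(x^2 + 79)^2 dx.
3*sqrt(79)*pi/79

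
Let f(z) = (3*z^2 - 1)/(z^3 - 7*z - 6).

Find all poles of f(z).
The singularities of f are the zeros of the denominator. Factoring,
  z^3 - 7*z - 6 = (z - 3)*(z + 1)*(z + 2)
so the candidates are z = 3, z = -1, z = -2.

Check the numerator P(z) = 3*z^2 - 1 at each one:
  P(3) = 26 ≠ 0, so z = 3 is a (simple) pole.
  P(-1) = 2 ≠ 0, so z = -1 is a (simple) pole.
  P(-2) = 11 ≠ 0, so z = -2 is a (simple) pole.

Poles of f: {-2, -1, 3}

Final answer: {-2, -1, 3}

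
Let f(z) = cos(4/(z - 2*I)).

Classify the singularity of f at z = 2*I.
Let u = z - 2*I. Then
  cos(4/u) = Σ_{k≥0} (-1)^k (4)^(2k)/((2k)!·u^(2k)) = 1 - 8/u^2 + 32/(3*u^4) + ...
which has infinitely many negative powers of u, so cos(4/(z - 2*I)) has an essential singularity at z = 2*I.
So the singularity is essential.

Final answer: essential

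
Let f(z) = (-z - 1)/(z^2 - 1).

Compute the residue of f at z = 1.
Write f(z) = P(z)/Q(z) with P(z) = -z - 1 and Q(z) = z^2 - 1.
The denominator factors as Q(z) = (z + 1)*(z - 1), so z = 1 is a simple zero of Q and P is analytic there; z = 1 is therefore a simple pole and
  Res(f, z₀) = P(z₀)/Q'(z₀).

Q'(z) = 2*z, so Q'(1) = 2.
P(1) = -2.

Res(f, 1) = (-2)/(2) = -1

Final answer: -1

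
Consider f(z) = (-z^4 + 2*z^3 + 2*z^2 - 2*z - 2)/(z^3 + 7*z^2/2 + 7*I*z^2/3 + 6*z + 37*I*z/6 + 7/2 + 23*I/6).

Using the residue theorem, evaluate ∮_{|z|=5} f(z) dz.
pi*(89/3 - 209*I/18)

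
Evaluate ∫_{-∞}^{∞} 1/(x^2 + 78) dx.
Let f(z) = 1/(z^2 + 78). The denominator has no real zeros and deg Q - deg P = 2 ≥ 2, so the integral of f over the upper semicircle |z| = R tends to 0 as R → ∞. Closing the contour in the upper half-plane,
  ∫_{-∞}^{∞} f(x) dx = 2πi · Σ Res(f, z_k)  over the poles with Im z_k > 0.

Zeros of the denominator: z^2 + 78 = 0 gives z = ±sqrt(78)*I.
Upper half-plane: z = sqrt(78)*I (simple).

Each pole is a simple zero of Q(z) = z^2 + 78, so Res(f, z₀) = P(z₀)/Q'(z₀) with P(z) = 1, Q'(z) = 2*z:
  Res(f, sqrt(78)*I) = (1)/(2*sqrt(78)*I) = -sqrt(78)*I/156

∫_{-∞}^{∞} f(x) dx = 2πi · (-sqrt(78)*I/156) = sqrt(78)*pi/78

Final answer: sqrt(78)*pi/78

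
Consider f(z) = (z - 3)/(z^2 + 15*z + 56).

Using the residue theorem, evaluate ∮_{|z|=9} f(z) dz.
By the residue theorem, ∮_C f(z) dz = 2πi · (sum of the residues of f at the poles inside |z| = 9).

The denominator factors as (z + 7)*(z + 8), so the singularities of f are simple poles at z = -7, z = -8.
  |-7|² = 49 < 81 = 9², so this pole is inside the contour.
  |-8|² = 64 < 81 = 9², so this pole is inside the contour.

With P(z) = z - 3 and Q(z) = z^2 + 15*z + 56, each pole is simple, so Res(f, z₀) = P(z₀)/Q'(z₀) with Q'(z) = 2*z + 15.
  Res(f, -7) = P(-7)/Q'(-7) = (-10)/(1) = -10
  Res(f, -8) = P(-8)/Q'(-8) = (-11)/(-1) = 11

Sum of residues inside C: 1
∮_C f(z) dz = 2πi · (1) = 2*I*pi

Final answer: 2*I*pi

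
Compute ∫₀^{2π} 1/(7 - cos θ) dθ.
Call the integral J. The integrand is 2π-periodic and we integrate over a full period, so shifting θ does not change the value (θ → θ + π flips the sign of the trig term). Hence
  J = ∫₀^{2π} dθ/(7 + cos θ).
Put z = e^{iθ}: then cos θ = (z + 1/z)/2, dθ = dz/(iz), and z runs once counterclockwise around |z| = 1:
  J = ∮_{|z|=1} 1/(7 + (z + 1/z)/2) · dz/(iz) = (2/i) ∮_{|z|=1} dz/(z^2 + 14*z + 1).
The roots of z^2 + 14*z + 1 are z = (-7 ± sqrt(7^2 - 1^2)), with sqrt(48) = 4*sqrt(3); their product is 1, so only z₊ = -7 + 4*sqrt(3) lies inside the unit circle (z₋ = -7 - 4*sqrt(3) lies outside).
z₊ is a simple zero of q(z) = z^2 + 14*z + 1, so Res(1/q, z₊) = 1/q'(z₊) with q'(z) = 2*z + 14; and q'(z₊) = (z₊ - z₋) = 8*sqrt(3).
Therefore J = (2/i) · 2πi · 1/(8*sqrt(3)) = 2*pi/(4*sqrt(3)) = sqrt(3)*pi/6

Final answer: sqrt(3)*pi/6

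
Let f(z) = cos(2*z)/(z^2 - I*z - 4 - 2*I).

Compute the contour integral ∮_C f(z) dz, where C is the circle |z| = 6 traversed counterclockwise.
pi*(2/17 + 8*I/17)*cos(4 + 2*I) + pi*(-2/17 - 8*I/17)*cos(4)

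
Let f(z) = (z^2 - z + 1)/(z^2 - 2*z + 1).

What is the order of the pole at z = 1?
Factor the denominator:
  z^2 - 2*z + 1 = (z - 1)^2

The numerator P(z) = z^2 - z + 1 has P(1) = 1 ≠ 0, so no factor of (z - 1) cancels.
Near z = 1 we can therefore write f(z) = g(z)/(z - 1)^2 with g analytic at 1 and g(1) ≠ 0 (g is just the numerator).

Hence z = 1 is a pole of order 2.

Final answer: 2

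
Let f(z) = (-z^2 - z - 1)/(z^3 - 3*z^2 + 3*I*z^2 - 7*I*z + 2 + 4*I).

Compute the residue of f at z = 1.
Write f(z) = P(z)/Q(z) with P(z) = -z^2 - z - 1 and Q(z) = z^3 - 3*z^2 + 3*I*z^2 - 7*I*z + 2 + 4*I.
The denominator factors as Q(z) = (z + 2*I)*(z - 1)*(z - 2 + I), so z = 1 is a simple zero of Q and P is analytic there; z = 1 is therefore a simple pole and
  Res(f, z₀) = P(z₀)/Q'(z₀).

Q'(z) = 3*z^2 - 6*z + 6*I*z - 7*I, so Q'(1) = -3 - I.
P(1) = -3.

Res(f, 1) = (-3)/(-3 - I) = 9/10 - 3*I/10

Final answer: 9/10 - 3*I/10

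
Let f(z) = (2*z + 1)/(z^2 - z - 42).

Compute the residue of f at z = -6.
11/13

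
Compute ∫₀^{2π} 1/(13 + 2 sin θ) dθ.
Call the integral J. The integrand is 2π-periodic and we integrate over a full period, so shifting θ does not change the value (θ → θ + π/2 turns sin θ into cos θ). Hence
  J = ∫₀^{2π} dθ/(13 + 2 cos θ).
Put z = e^{iθ}: then cos θ = (z + 1/z)/2, dθ = dz/(iz), and z runs once counterclockwise around |z| = 1:
  J = ∮_{|z|=1} 1/(13 + 2*(z + 1/z)/2) · dz/(iz) = (2/i) ∮_{|z|=1} dz/(2*z^2 + 26*z + 2).
The roots of 2*z^2 + 26*z + 2 are z = (-13 ± sqrt(13^2 - 2^2))/2, with sqrt(165) = sqrt(165); their product is 1, so only z₊ = -13/2 + sqrt(165)/2 lies inside the unit circle (z₋ = -13/2 - sqrt(165)/2 lies outside).
z₊ is a simple zero of q(z) = 2*z^2 + 26*z + 2, so Res(1/q, z₊) = 1/q'(z₊) with q'(z) = 4*z + 26; and q'(z₊) = 2*(z₊ - z₋) = 2*sqrt(165).
Therefore J = (2/i) · 2πi · 1/(2*sqrt(165)) = 2*pi/(sqrt(165)) = 2*sqrt(165)*pi/165

Final answer: 2*sqrt(165)*pi/165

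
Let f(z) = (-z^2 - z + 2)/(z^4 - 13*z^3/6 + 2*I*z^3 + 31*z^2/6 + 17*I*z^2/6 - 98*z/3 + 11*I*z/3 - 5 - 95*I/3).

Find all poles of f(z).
The singularities of f are the zeros of the denominator. Factoring,
  z^4 - 13*z^3/6 + 2*I*z^3 + 31*z^2/6 + 17*I*z^2/6 - 98*z/3 + 11*I*z/3 - 5 - 95*I/3 = (z - 1/2 + 3*I)*(z + 1 - 3*I)*(z + 1/3 + I)*(z - 3 + I)
so the candidates are z = 1/2 - 3*I, z = -1 + 3*I, z = -1/3 - I, z = 3 - I.

Check the numerator P(z) = -z^2 - z + 2 at each one:
  P(1/2 - 3*I) = 41/4 + 6*I ≠ 0, so z = 1/2 - 3*I is a (simple) pole.
  P(-1 + 3*I) = 11 + 3*I ≠ 0, so z = -1 + 3*I is a (simple) pole.
  P(-1/3 - I) = 29/9 + I/3 ≠ 0, so z = -1/3 - I is a (simple) pole.
  P(3 - I) = -9 + 7*I ≠ 0, so z = 3 - I is a (simple) pole.

Poles of f: {-1 + 3*I, -1/3 - I, 1/2 - 3*I, 3 - I}

Final answer: {-1 + 3*I, -1/3 - I, 1/2 - 3*I, 3 - I}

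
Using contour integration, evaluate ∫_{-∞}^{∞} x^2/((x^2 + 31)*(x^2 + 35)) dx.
Let f(z) = z^2/((z^2 + 31)*(z^2 + 35)). The denominator has no real zeros and deg Q - deg P = 2 ≥ 2, so the integral of f over the upper semicircle |z| = R tends to 0 as R → ∞. Closing the contour in the upper half-plane,
  ∫_{-∞}^{∞} f(x) dx = 2πi · Σ Res(f, z_k)  over the poles with Im z_k > 0.

Zeros of the denominator: z^2 + 35 = 0 gives z = ±sqrt(35)*I; z^2 + 31 = 0 gives z = ±sqrt(31)*I.
Upper half-plane: z = sqrt(31)*I, z = sqrt(35)*I (simple).

Each pole is a simple zero of Q(z) = z^4 + 66*z^2 + 1085, so Res(f, z₀) = P(z₀)/Q'(z₀) with P(z) = z^2, Q'(z) = 4*z^3 + 132*z:
  Res(f, sqrt(31)*I) = (-31)/(8*sqrt(31)*I) = sqrt(31)*I/8
  Res(f, sqrt(35)*I) = (-35)/(-8*sqrt(35)*I) = -sqrt(35)*I/8

Sum of residues: I*(-sqrt(35) + sqrt(31))/8
∫_{-∞}^{∞} f(x) dx = 2πi · (I*(-sqrt(35) + sqrt(31))/8) = pi*(-sqrt(31) + sqrt(35))/4

Final answer: pi*(-sqrt(31) + sqrt(35))/4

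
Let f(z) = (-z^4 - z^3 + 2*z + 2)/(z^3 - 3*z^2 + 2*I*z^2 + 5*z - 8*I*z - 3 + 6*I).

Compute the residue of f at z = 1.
1/5 + 2*I/5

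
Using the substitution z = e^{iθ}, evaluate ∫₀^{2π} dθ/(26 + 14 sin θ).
sqrt(30)*pi/60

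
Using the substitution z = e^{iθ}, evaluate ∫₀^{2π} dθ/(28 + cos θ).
2*sqrt(87)*pi/261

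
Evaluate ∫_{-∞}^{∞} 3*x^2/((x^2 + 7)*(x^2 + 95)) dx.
Let f(z) = 3*z^2/((z^2 + 7)*(z^2 + 95)). The denominator has no real zeros and deg Q - deg P = 2 ≥ 2, so the integral of f over the upper semicircle |z| = R tends to 0 as R → ∞. Closing the contour in the upper half-plane,
  ∫_{-∞}^{∞} f(x) dx = 2πi · Σ Res(f, z_k)  over the poles with Im z_k > 0.

Zeros of the denominator: z^2 + 7 = 0 gives z = ±sqrt(7)*I; z^2 + 95 = 0 gives z = ±sqrt(95)*I.
Upper half-plane: z = sqrt(7)*I, z = sqrt(95)*I (simple).

Each pole is a simple zero of Q(z) = z^4 + 102*z^2 + 665, so Res(f, z₀) = P(z₀)/Q'(z₀) with P(z) = 3*z^2, Q'(z) = 4*z^3 + 204*z:
  Res(f, sqrt(7)*I) = (-21)/(176*sqrt(7)*I) = 3*sqrt(7)*I/176
  Res(f, sqrt(95)*I) = (-285)/(-176*sqrt(95)*I) = -3*sqrt(95)*I/176

Sum of residues: 3*I*(-sqrt(95) + sqrt(7))/176
∫_{-∞}^{∞} f(x) dx = 2πi · (3*I*(-sqrt(95) + sqrt(7))/176) = 3*pi*(-sqrt(7) + sqrt(95))/88

Final answer: 3*pi*(-sqrt(7) + sqrt(95))/88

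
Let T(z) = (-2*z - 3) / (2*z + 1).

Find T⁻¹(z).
Set w = T(z) = (-2*z - 3) / (2*z + 1) and solve for z:
  w*(2*z + 1) = -2*z - 3
  w + z*(2*w + 2) + 3 = 0
  z*(2*w + 2) = -w - 3
  z = (w + 3)/(-2*w - 2)
Renaming the variable, T⁻¹(z) = (z + 3)/(-2*z - 2) = (-z - 3)/(2*z + 2).
(Check: ad - bc = 4 ≠ 0, so T is invertible.)

Final answer: (-z - 3)/(2*z + 2)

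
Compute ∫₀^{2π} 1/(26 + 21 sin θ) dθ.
2*sqrt(235)*pi/235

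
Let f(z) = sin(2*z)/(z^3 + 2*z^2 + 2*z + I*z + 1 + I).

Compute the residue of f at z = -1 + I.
Write f(z) = P(z)/Q(z) with P(z) = sin(2*z) and Q(z) = z^3 + 2*z^2 + 2*z + I*z + 1 + I.
The denominator factors as Q(z) = (z + 1 - I)*(z + 1)*(z + I), so z = -1 + I is a simple zero of Q and P is analytic there; z = -1 + I is therefore a simple pole and
  Res(f, z₀) = P(z₀)/Q'(z₀).

Q'(z) = 3*z^2 + 4*z + 2 + I, so Q'(-1 + I) = -2 - I.
P(-1 + I) = -sin(2 - 2*I).

Res(f, -1 + I) = (-sin(2 - 2*I))/(-2 - I) = (2/5 - I/5)*sin(2 - 2*I)

Final answer: (2/5 - I/5)*sin(2 - 2*I)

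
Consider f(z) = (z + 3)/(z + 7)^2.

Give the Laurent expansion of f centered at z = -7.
Put w = z - (-7), i.e. z = w - 7. The denominator is w^2, so it suffices to rewrite the numerator in powers of w.

P(z) = z + 3
P(w - 7) = -4 + w

Dividing each term by w^2:
  f = -4/w^2 + 1/w

Substituting back w = z + 7:
  f(z) = -4/(z + 7)^2 + 1/(z + 7)

The series is finite because the numerator is a polynomial; the negative powers form the principal part, and the coefficient of 1/(z + 7) gives Res(f, -7) = 1.

Final answer: -4/(z + 7)^2 + 1/(z + 7)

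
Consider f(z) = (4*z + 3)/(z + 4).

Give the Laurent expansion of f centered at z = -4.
Put w = z - (-4), i.e. z = w - 4. The denominator is w, so it suffices to rewrite the numerator in powers of w.

P(z) = 4*z + 3
P(w - 4) = -13 + 4*w

Dividing each term by w:
  f = -13/w + 4

Substituting back w = z + 4:
  f(z) = -13/(z + 4) + 4

The series is finite because the numerator is a polynomial; the negative powers form the principal part, and the coefficient of 1/(z + 4) gives Res(f, -4) = -13.

Final answer: -13/(z + 4) + 4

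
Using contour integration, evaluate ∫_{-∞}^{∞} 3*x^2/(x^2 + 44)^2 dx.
Let f(z) = 3*z^2/(z^2 + 44)^2. The denominator has no real zeros and deg Q - deg P = 2 ≥ 2, so the integral of f over the upper semicircle |z| = R tends to 0 as R → ∞. Closing the contour in the upper half-plane,
  ∫_{-∞}^{∞} f(x) dx = 2πi · Σ Res(f, z_k)  over the poles with Im z_k > 0.

Zeros of the denominator: z^2 + 44 = 0 gives z = ±2*sqrt(11)*I.
Upper half-plane: z = 2*sqrt(11)*I (a pole of order 2).

Write f(z) = g(z)/(z - 2*sqrt(11)*I)^2 with g(z) = 3*z^2/(z + 2*sqrt(11)*I)^2. For a double pole, Res(f, z₀) = g'(z₀):
  g'(z) = 12*sqrt(11)*I*z/(z + 2*sqrt(11)*I)^3
  Res(f, 2*sqrt(11)*I) = g'(2*sqrt(11)*I) = -3*sqrt(11)*I/88

∫_{-∞}^{∞} f(x) dx = 2πi · (-3*sqrt(11)*I/88) = 3*sqrt(11)*pi/44

Final answer: 3*sqrt(11)*pi/44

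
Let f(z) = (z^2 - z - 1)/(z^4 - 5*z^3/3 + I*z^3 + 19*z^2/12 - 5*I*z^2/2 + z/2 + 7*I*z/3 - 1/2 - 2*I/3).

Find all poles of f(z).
{-1/3 - I, 1/2 - I, 1/2, 1 + I}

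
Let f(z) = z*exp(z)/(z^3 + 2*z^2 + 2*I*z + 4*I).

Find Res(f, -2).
(-2/5 + I/5)*exp(-2)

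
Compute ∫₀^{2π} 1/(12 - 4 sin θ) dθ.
sqrt(2)*pi/8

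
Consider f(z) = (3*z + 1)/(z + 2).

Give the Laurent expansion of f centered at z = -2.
-5/(z + 2) + 3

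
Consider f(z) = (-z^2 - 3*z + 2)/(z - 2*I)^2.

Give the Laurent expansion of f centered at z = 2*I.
(6 - 6*I)/(z - 2*I)^2 + (-3 - 4*I)/(z - 2*I) - 1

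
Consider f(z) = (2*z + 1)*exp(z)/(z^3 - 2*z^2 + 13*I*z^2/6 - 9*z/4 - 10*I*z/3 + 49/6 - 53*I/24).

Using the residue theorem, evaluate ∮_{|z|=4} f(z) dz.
By the residue theorem, ∮_C f(z) dz = 2πi · (sum of the residues of f at the poles inside |z| = 4).

The denominator factors as (z + 3/2 + 2*I/3)*(z - 2 - I/2)*(z - 3/2 + 2*I), so the singularities of f are simple poles at z = -3/2 - 2*I/3, z = 2 + I/2, z = 3/2 - 2*I.
  |-3/2 - 2*I/3|² = 97/36 < 16 = 4², so this pole is inside the contour.
  |2 + I/2|² = 17/4 < 16 = 4², so this pole is inside the contour.
  |3/2 - 2*I|² = 25/4 < 16 = 4², so this pole is inside the contour.

With P(z) = (2*z + 1)*exp(z) and Q(z) = z^3 - 2*z^2 + 13*I*z^2/6 - 9*z/4 - 10*I*z/3 + 49/6 - 53*I/24, each pole is simple, so Res(f, z₀) = P(z₀)/Q'(z₀) with Q'(z) = 3*z^2 - 4*z + 13*I*z/3 - 9/4 - 10*I/3.
  Res(f, -3/2 - 2*I/3) = P(-3/2 - 2*I/3)/Q'(-3/2 - 2*I/3) = ((-2 - 4*I/3)*exp(-3/2 - 2*I/3))/(217/18 - 7*I/6) = (-522/3395 - 426*I/3395)*exp(-3/2 - 2*I/3)
  Res(f, 2 + I/2) = P(2 + I/2)/Q'(2 + I/2) = ((5 + I)*exp(2 + I/2))/(-7/6 + 28*I/3) = (18/455 - 246*I/455)*exp(2 + I/2)
  Res(f, 3/2 - 2*I) = P(3/2 - 2*I)/Q'(3/2 - 2*I) = ((4 - 4*I)*exp(3/2 - 2*I))/(-29/6 - 41*I/6) = (144/1261 + 840*I/1261)*exp(3/2 - 2*I)

Sum of residues inside C: (18/455 - 246*I/455)*exp(2 + I/2) + (144/1261 + 840*I/1261)*exp(3/2 - 2*I) + (-522/3395 - 426*I/3395)*exp(-3/2 - 2*I/3)
∮_C f(z) dz = 2πi · ((18/455 - 246*I/455)*exp(2 + I/2) + (144/1261 + 840*I/1261)*exp(3/2 - 2*I) + (-522/3395 - 426*I/3395)*exp(-3/2 - 2*I/3)) = pi*(852/3395 - 1044*I/3395)*exp(-3/2 - 2*I/3) + pi*(492/455 + 36*I/455)*exp(2 + I/2) + pi*(-1680/1261 + 288*I/1261)*exp(3/2 - 2*I)

Final answer: pi*(852/3395 - 1044*I/3395)*exp(-3/2 - 2*I/3) + pi*(492/455 + 36*I/455)*exp(2 + I/2) + pi*(-1680/1261 + 288*I/1261)*exp(3/2 - 2*I)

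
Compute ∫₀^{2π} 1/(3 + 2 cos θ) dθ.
Let J = ∫₀^{2π} dθ/(3 + 2 cos θ).
Put z = e^{iθ}: then cos θ = (z + 1/z)/2, dθ = dz/(iz), and z runs once counterclockwise around |z| = 1:
  J = ∮_{|z|=1} 1/(3 + 2*(z + 1/z)/2) · dz/(iz) = (2/i) ∮_{|z|=1} dz/(2*z^2 + 6*z + 2).
The roots of 2*z^2 + 6*z + 2 are z = (-3 ± sqrt(3^2 - 2^2))/2, with sqrt(5) = sqrt(5); their product is 1, so only z₊ = -3/2 + sqrt(5)/2 lies inside the unit circle (z₋ = -3/2 - sqrt(5)/2 lies outside).
z₊ is a simple zero of q(z) = 2*z^2 + 6*z + 2, so Res(1/q, z₊) = 1/q'(z₊) with q'(z) = 4*z + 6; and q'(z₊) = 2*(z₊ - z₋) = 2*sqrt(5).
Therefore J = (2/i) · 2πi · 1/(2*sqrt(5)) = 2*pi/(sqrt(5)) = 2*sqrt(5)*pi/5

Final answer: 2*sqrt(5)*pi/5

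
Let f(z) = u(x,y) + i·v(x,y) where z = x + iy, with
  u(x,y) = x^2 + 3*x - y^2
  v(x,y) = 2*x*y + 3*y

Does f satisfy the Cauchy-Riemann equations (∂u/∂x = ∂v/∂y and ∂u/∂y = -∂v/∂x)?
∂u/∂x = 2*x + 3
∂v/∂y = 2*x + 3
∂u/∂y = -2*y
∂v/∂x = 2*y
∂u/∂x = ∂v/∂y and ∂u/∂y = -∂v/∂x hold identically; f is analytic.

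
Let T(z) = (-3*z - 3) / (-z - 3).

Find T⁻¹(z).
Set w = T(z) = (-3*z - 3) / (-z - 3) and solve for z:
  w*(-z - 3) = -3*z - 3
  -3*w + z*(3 - w) + 3 = 0
  z*(3 - w) = 3*w - 3
  z = (3 - 3*w)/(w - 3)
Renaming the variable, T⁻¹(z) = (-3*z + 3)/(z - 3).
(Check: ad - bc = 6 ≠ 0, so T is invertible.)

Final answer: (-3*z + 3)/(z - 3)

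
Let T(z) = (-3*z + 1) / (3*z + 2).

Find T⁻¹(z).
(-2*z + 1)/(3*z + 3)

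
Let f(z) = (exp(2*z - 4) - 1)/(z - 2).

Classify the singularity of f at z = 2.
removable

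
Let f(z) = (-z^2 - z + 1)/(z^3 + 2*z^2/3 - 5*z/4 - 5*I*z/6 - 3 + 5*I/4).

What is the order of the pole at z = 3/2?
Factor the denominator:
  z^3 + 2*z^2/3 - 5*z/4 - 5*I*z/6 - 3 + 5*I/4 = (z - 3/2)*(z + 2/3 - I)*(z + 3/2 + I)

The numerator P(z) = -z^2 - z + 1 has P(3/2) = -11/4 ≠ 0, so no factor of (z - 3/2) cancels.
Near z = 3/2 we can therefore write f(z) = g(z)/(z - 3/2) with g analytic at 3/2 and g(3/2) ≠ 0 (g is the numerator divided by the remaining denominator factors).

Hence z = 3/2 is a pole of order 1.

Final answer: 1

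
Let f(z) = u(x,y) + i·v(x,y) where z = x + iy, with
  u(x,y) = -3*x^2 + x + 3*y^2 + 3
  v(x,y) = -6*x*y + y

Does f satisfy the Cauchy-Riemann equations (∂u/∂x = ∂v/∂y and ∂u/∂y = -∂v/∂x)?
∂u/∂x = 1 - 6*x
∂v/∂y = 1 - 6*x
∂u/∂y = 6*y
∂v/∂x = -6*y
∂u/∂x = ∂v/∂y and ∂u/∂y = -∂v/∂x hold identically; f is analytic.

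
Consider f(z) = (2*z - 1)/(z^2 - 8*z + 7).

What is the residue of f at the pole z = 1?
Write f(z) = P(z)/Q(z) with P(z) = 2*z - 1 and Q(z) = z^2 - 8*z + 7.
The denominator factors as Q(z) = (z - 7)*(z - 1), so z = 1 is a simple zero of Q and P is analytic there; z = 1 is therefore a simple pole and
  Res(f, z₀) = P(z₀)/Q'(z₀).

Q'(z) = 2*z - 8, so Q'(1) = -6.
P(1) = 1.

Res(f, 1) = (1)/(-6) = -1/6

Final answer: -1/6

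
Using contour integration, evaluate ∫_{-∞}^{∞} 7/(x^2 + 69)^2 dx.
Let f(z) = 7/(z^2 + 69)^2. The denominator has no real zeros and deg Q - deg P = 4 ≥ 2, so the integral of f over the upper semicircle |z| = R tends to 0 as R → ∞. Closing the contour in the upper half-plane,
  ∫_{-∞}^{∞} f(x) dx = 2πi · Σ Res(f, z_k)  over the poles with Im z_k > 0.

Zeros of the denominator: z^2 + 69 = 0 gives z = ±sqrt(69)*I.
Upper half-plane: z = sqrt(69)*I (a pole of order 2).

Write f(z) = g(z)/(z - sqrt(69)*I)^2 with g(z) = 7/(z + sqrt(69)*I)^2. For a double pole, Res(f, z₀) = g'(z₀):
  g'(z) = -14/(z + sqrt(69)*I)^3
  Res(f, sqrt(69)*I) = g'(sqrt(69)*I) = -7*sqrt(69)*I/19044

∫_{-∞}^{∞} f(x) dx = 2πi · (-7*sqrt(69)*I/19044) = 7*sqrt(69)*pi/9522

Final answer: 7*sqrt(69)*pi/9522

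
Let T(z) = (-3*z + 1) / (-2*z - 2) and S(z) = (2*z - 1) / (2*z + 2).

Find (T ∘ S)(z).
(4*z - 5)/(8*z + 2)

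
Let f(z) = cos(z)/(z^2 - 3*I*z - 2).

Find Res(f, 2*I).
-I*cosh(2)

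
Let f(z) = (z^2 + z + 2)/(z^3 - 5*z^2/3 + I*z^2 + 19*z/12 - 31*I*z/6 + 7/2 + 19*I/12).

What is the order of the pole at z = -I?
Factor the denominator:
  z^3 - 5*z^2/3 + I*z^2 + 19*z/12 - 31*I*z/6 + 7/2 + 19*I/12 = (z + I)*(z + 1/3 + 3*I/2)*(z - 2 - 3*I/2)

The numerator P(z) = z^2 + z + 2 has P(-I) = 1 - I ≠ 0, so no factor of (z + I) cancels.
Near z = -I we can therefore write f(z) = g(z)/(z + I) with g analytic at -I and g(-I) ≠ 0 (g is the numerator divided by the remaining denominator factors).

Hence z = -I is a pole of order 1.

Final answer: 1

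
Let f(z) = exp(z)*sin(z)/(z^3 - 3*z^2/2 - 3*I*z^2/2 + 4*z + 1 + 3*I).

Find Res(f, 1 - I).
Write f(z) = P(z)/Q(z) with P(z) = exp(z)*sin(z) and Q(z) = z^3 - 3*z^2/2 - 3*I*z^2/2 + 4*z + 1 + 3*I.
The denominator factors as Q(z) = (z - 1 + I)*(z - 1 - 3*I)*(z + 1/2 + I/2), so z = 1 - I is a simple zero of Q and P is analytic there; z = 1 - I is therefore a simple pole and
  Res(f, z₀) = P(z₀)/Q'(z₀).

Q'(z) = 3*z^2 - 3*z - 3*I*z + 4, so Q'(1 - I) = -2 - 6*I.
P(1 - I) = exp(1 - I)*sin(1 - I).

Res(f, 1 - I) = (exp(1 - I)*sin(1 - I))/(-2 - 6*I) = (-1/20 + 3*I/20)*exp(1 - I)*sin(1 - I)

Final answer: (-1/20 + 3*I/20)*exp(1 - I)*sin(1 - I)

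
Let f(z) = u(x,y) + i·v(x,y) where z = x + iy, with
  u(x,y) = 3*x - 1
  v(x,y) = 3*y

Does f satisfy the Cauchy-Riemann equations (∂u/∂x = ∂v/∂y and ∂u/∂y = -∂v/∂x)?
∂u/∂x = 3
∂v/∂y = 3
∂u/∂y = 0
∂v/∂x = 0
∂u/∂x = ∂v/∂y and ∂u/∂y = -∂v/∂x hold identically; f is analytic.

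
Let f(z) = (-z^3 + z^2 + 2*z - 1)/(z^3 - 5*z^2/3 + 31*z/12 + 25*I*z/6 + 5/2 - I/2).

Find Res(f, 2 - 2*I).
-18756/27365 + 33672*I/27365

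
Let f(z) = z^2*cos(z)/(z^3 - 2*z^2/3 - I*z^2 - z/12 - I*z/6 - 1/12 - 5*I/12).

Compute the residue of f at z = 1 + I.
Write f(z) = P(z)/Q(z) with P(z) = z^2*cos(z) and Q(z) = z^3 - 2*z^2/3 - I*z^2 - z/12 - I*z/6 - 1/12 - 5*I/12.
The denominator factors as Q(z) = (z + 1/3 - I/2)*(z - 1 - I)*(z + I/2), so z = 1 + I is a simple zero of Q and P is analytic there; z = 1 + I is therefore a simple pole and
  Res(f, z₀) = P(z₀)/Q'(z₀).

Q'(z) = 3*z^2 - 4*z/3 - 2*I*z - 1/12 - I/6, so Q'(1 + I) = 7/12 + 5*I/2.
P(1 + I) = 2*I*cos(1 + I).

Res(f, 1 + I) = (2*I*cos(1 + I))/(7/12 + 5*I/2) = (720/949 + 168*I/949)*cos(1 + I)

Final answer: (720/949 + 168*I/949)*cos(1 + I)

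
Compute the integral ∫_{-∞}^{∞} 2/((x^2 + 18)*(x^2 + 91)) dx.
Let f(z) = 2/((z^2 + 18)*(z^2 + 91)). The denominator has no real zeros and deg Q - deg P = 4 ≥ 2, so the integral of f over the upper semicircle |z| = R tends to 0 as R → ∞. Closing the contour in the upper half-plane,
  ∫_{-∞}^{∞} f(x) dx = 2πi · Σ Res(f, z_k)  over the poles with Im z_k > 0.

Zeros of the denominator: z^2 + 91 = 0 gives z = ±sqrt(91)*I; z^2 + 18 = 0 gives z = ±3*sqrt(2)*I.
Upper half-plane: z = 3*sqrt(2)*I, z = sqrt(91)*I (simple).

Each pole is a simple zero of Q(z) = z^4 + 109*z^2 + 1638, so Res(f, z₀) = P(z₀)/Q'(z₀) with P(z) = 2, Q'(z) = 4*z^3 + 218*z:
  Res(f, 3*sqrt(2)*I) = (2)/(438*sqrt(2)*I) = -sqrt(2)*I/438
  Res(f, sqrt(91)*I) = (2)/(-146*sqrt(91)*I) = sqrt(91)*I/6643

Sum of residues: I*(-sqrt(2)/438 + sqrt(91)/6643)
∫_{-∞}^{∞} f(x) dx = 2πi · (I*(-sqrt(2)/438 + sqrt(91)/6643)) = pi*(-6*sqrt(91) + 91*sqrt(2))/19929

Final answer: pi*(-6*sqrt(91) + 91*sqrt(2))/19929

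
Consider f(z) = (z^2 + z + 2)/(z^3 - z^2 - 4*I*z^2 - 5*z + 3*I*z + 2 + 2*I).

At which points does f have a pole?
The singularities of f are the zeros of the denominator. Factoring,
  z^3 - z^2 - 4*I*z^2 - 5*z + 3*I*z + 2 + 2*I = (z - 2*I)*(z - 1 - I)*(z - I)
so the candidates are z = 2*I, z = 1 + I, z = I.

Check the numerator P(z) = z^2 + z + 2 at each one:
  P(2*I) = -2 + 2*I ≠ 0, so z = 2*I is a (simple) pole.
  P(1 + I) = 3 + 3*I ≠ 0, so z = 1 + I is a (simple) pole.
  P(I) = 1 + I ≠ 0, so z = I is a (simple) pole.

Poles of f: {I, 2*I, 1 + I}

Final answer: {I, 2*I, 1 + I}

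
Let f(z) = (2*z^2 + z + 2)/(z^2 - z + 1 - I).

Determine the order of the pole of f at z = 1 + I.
Factor the denominator:
  z^2 - z + 1 - I = (z - 1 - I)*(z + I)

The numerator P(z) = 2*z^2 + z + 2 has P(1 + I) = 3 + 5*I ≠ 0, so no factor of (z - 1 - I) cancels.
Near z = 1 + I we can therefore write f(z) = g(z)/(z - 1 - I) with g analytic at 1 + I and g(1 + I) ≠ 0 (g is the numerator divided by the remaining denominator factors).

Hence z = 1 + I is a pole of order 1.

Final answer: 1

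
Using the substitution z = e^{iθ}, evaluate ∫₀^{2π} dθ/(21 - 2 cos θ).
2*sqrt(437)*pi/437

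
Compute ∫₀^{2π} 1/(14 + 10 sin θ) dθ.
Call the integral J. The integrand is 2π-periodic and we integrate over a full period, so shifting θ does not change the value (θ → θ + π/2 turns sin θ into cos θ). Hence
  J = ∫₀^{2π} dθ/(14 + 10 cos θ).
Put z = e^{iθ}: then cos θ = (z + 1/z)/2, dθ = dz/(iz), and z runs once counterclockwise around |z| = 1:
  J = ∮_{|z|=1} 1/(14 + 10*(z + 1/z)/2) · dz/(iz) = (2/i) ∮_{|z|=1} dz/(10*z^2 + 28*z + 10).
The roots of 10*z^2 + 28*z + 10 are z = (-14 ± sqrt(14^2 - 10^2))/10, with sqrt(96) = 4*sqrt(6); their product is 1, so only z₊ = -7/5 + 2*sqrt(6)/5 lies inside the unit circle (z₋ = -7/5 - 2*sqrt(6)/5 lies outside).
z₊ is a simple zero of q(z) = 10*z^2 + 28*z + 10, so Res(1/q, z₊) = 1/q'(z₊) with q'(z) = 20*z + 28; and q'(z₊) = 10*(z₊ - z₋) = 8*sqrt(6).
Therefore J = (2/i) · 2πi · 1/(8*sqrt(6)) = 2*pi/(4*sqrt(6)) = sqrt(6)*pi/12

Final answer: sqrt(6)*pi/12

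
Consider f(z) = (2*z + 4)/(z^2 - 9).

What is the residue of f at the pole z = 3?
5/3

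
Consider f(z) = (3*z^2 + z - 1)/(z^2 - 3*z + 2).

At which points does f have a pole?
The singularities of f are the zeros of the denominator. Factoring,
  z^2 - 3*z + 2 = (z - 1)*(z - 2)
so the candidates are z = 1, z = 2.

Check the numerator P(z) = 3*z^2 + z - 1 at each one:
  P(1) = 3 ≠ 0, so z = 1 is a (simple) pole.
  P(2) = 13 ≠ 0, so z = 2 is a (simple) pole.

Poles of f: {1, 2}

Final answer: {1, 2}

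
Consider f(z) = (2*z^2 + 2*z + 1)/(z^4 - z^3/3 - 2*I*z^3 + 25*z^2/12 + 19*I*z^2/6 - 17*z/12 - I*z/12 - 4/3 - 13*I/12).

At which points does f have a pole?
The singularities of f are the zeros of the denominator. Factoring,
  z^4 - z^3/3 - 2*I*z^3 + 25*z^2/12 + 19*I*z^2/6 - 17*z/12 - I*z/12 - 4/3 - 13*I/12 = (z - 1/2 + I)*(z - 1)*(z + 2/3 - 3*I)*(z + 1/2)
so the candidates are z = 1/2 - I, z = 1, z = -2/3 + 3*I, z = -1/2.

Check the numerator P(z) = 2*z^2 + 2*z + 1 at each one:
  P(1/2 - I) = 1/2 - 4*I ≠ 0, so z = 1/2 - I is a (simple) pole.
  P(1) = 5 ≠ 0, so z = 1 is a (simple) pole.
  P(-2/3 + 3*I) = -157/9 - 2*I ≠ 0, so z = -2/3 + 3*I is a (simple) pole.
  P(-1/2) = 1/2 ≠ 0, so z = -1/2 is a (simple) pole.

Poles of f: {-2/3 + 3*I, -1/2, 1/2 - I, 1}

Final answer: {-2/3 + 3*I, -1/2, 1/2 - I, 1}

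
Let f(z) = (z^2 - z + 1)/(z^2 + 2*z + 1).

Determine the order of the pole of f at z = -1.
Factor the denominator:
  z^2 + 2*z + 1 = (z + 1)^2

The numerator P(z) = z^2 - z + 1 has P(-1) = 3 ≠ 0, so no factor of (z + 1) cancels.
Near z = -1 we can therefore write f(z) = g(z)/(z + 1)^2 with g analytic at -1 and g(-1) ≠ 0 (g is just the numerator).

Hence z = -1 is a pole of order 2.

Final answer: 2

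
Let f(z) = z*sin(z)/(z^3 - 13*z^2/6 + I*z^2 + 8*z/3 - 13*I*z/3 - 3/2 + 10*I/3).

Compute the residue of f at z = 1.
(12/65 + 21*I/65)*sin(1)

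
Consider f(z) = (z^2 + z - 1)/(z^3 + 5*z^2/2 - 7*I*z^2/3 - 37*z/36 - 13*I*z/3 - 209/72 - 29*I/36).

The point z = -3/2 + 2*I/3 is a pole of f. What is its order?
2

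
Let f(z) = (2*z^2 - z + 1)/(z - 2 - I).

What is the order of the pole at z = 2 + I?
Factor the denominator:
  z - 2 - I = (z - 2 - I)

The numerator P(z) = 2*z^2 - z + 1 has P(2 + I) = 5 + 7*I ≠ 0, so no factor of (z - 2 - I) cancels.
Near z = 2 + I we can therefore write f(z) = g(z)/(z - 2 - I) with g analytic at 2 + I and g(2 + I) ≠ 0 (g is just the numerator).

Hence z = 2 + I is a pole of order 1.

Final answer: 1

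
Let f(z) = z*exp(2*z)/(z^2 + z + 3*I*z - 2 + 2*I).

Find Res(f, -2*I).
Write f(z) = P(z)/Q(z) with P(z) = z*exp(2*z) and Q(z) = z^2 + z + 3*I*z - 2 + 2*I.
The denominator factors as Q(z) = (z + 2*I)*(z + 1 + I), so z = -2*I is a simple zero of Q and P is analytic there; z = -2*I is therefore a simple pole and
  Res(f, z₀) = P(z₀)/Q'(z₀).

Q'(z) = 2*z + 1 + 3*I, so Q'(-2*I) = 1 - I.
P(-2*I) = -2*I*exp(-4*I).

Res(f, -2*I) = (-2*I*exp(-4*I))/(1 - I) = (1 - I)*exp(-4*I)

Final answer: (1 - I)*exp(-4*I)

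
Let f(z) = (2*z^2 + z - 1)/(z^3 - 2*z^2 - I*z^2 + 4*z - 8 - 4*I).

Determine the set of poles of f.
The singularities of f are the zeros of the denominator. Factoring,
  z^3 - 2*z^2 - I*z^2 + 4*z - 8 - 4*I = (z + 2*I)*(z - 2*I)*(z - 2 - I)
so the candidates are z = -2*I, z = 2*I, z = 2 + I.

Check the numerator P(z) = 2*z^2 + z - 1 at each one:
  P(-2*I) = -9 - 2*I ≠ 0, so z = -2*I is a (simple) pole.
  P(2*I) = -9 + 2*I ≠ 0, so z = 2*I is a (simple) pole.
  P(2 + I) = 7 + 9*I ≠ 0, so z = 2 + I is a (simple) pole.

Poles of f: {-2*I, 2*I, 2 + I}

Final answer: {-2*I, 2*I, 2 + I}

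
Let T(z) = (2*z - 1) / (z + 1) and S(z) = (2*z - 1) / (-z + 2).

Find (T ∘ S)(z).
(5*z - 4)/(z + 1)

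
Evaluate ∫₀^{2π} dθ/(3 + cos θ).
Let J = ∫₀^{2π} dθ/(3 + cos θ).
Put z = e^{iθ}: then cos θ = (z + 1/z)/2, dθ = dz/(iz), and z runs once counterclockwise around |z| = 1:
  J = ∮_{|z|=1} 1/(3 + (z + 1/z)/2) · dz/(iz) = (2/i) ∮_{|z|=1} dz/(z^2 + 6*z + 1).
The roots of z^2 + 6*z + 1 are z = (-3 ± sqrt(3^2 - 1^2)), with sqrt(8) = 2*sqrt(2); their product is 1, so only z₊ = -3 + 2*sqrt(2) lies inside the unit circle (z₋ = -3 - 2*sqrt(2) lies outside).
z₊ is a simple zero of q(z) = z^2 + 6*z + 1, so Res(1/q, z₊) = 1/q'(z₊) with q'(z) = 2*z + 6; and q'(z₊) = (z₊ - z₋) = 4*sqrt(2).
Therefore J = (2/i) · 2πi · 1/(4*sqrt(2)) = 2*pi/(2*sqrt(2)) = sqrt(2)*pi/2

Final answer: sqrt(2)*pi/2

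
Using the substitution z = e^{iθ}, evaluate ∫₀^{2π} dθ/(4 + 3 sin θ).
Call the integral J. The integrand is 2π-periodic and we integrate over a full period, so shifting θ does not change the value (θ → θ + π/2 turns sin θ into cos θ). Hence
  J = ∫₀^{2π} dθ/(4 + 3 cos θ).
Put z = e^{iθ}: then cos θ = (z + 1/z)/2, dθ = dz/(iz), and z runs once counterclockwise around |z| = 1:
  J = ∮_{|z|=1} 1/(4 + 3*(z + 1/z)/2) · dz/(iz) = (2/i) ∮_{|z|=1} dz/(3*z^2 + 8*z + 3).
The roots of 3*z^2 + 8*z + 3 are z = (-4 ± sqrt(4^2 - 3^2))/3, with sqrt(7) = sqrt(7); their product is 1, so only z₊ = -4/3 + sqrt(7)/3 lies inside the unit circle (z₋ = -4/3 - sqrt(7)/3 lies outside).
z₊ is a simple zero of q(z) = 3*z^2 + 8*z + 3, so Res(1/q, z₊) = 1/q'(z₊) with q'(z) = 6*z + 8; and q'(z₊) = 3*(z₊ - z₋) = 2*sqrt(7).
Therefore J = (2/i) · 2πi · 1/(2*sqrt(7)) = 2*pi/(sqrt(7)) = 2*sqrt(7)*pi/7

Final answer: 2*sqrt(7)*pi/7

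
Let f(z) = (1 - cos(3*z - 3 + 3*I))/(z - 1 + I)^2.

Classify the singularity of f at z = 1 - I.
Let u = z - 1 + I. The argument of cos is 3*z - 3 + 3*I = 3u, so
  f = (1 - cos(3u))/u^2 = ((3u)^2/2 - (3u)^4/24 + ...)/u^2 = 9/2 - (27/8)*u^2 + ...
The Laurent expansion about u = 0 has no negative powers; equivalently lim_{z→1 - I} f(z) = 9/2 exists and is finite.
So the singularity is removable.

Final answer: removable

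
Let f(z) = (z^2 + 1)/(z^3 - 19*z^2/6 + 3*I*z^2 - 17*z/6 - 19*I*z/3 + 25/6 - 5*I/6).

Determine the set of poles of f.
The singularities of f are the zeros of the denominator. Factoring,
  z^3 - 19*z^2/6 + 3*I*z^2 - 17*z/6 - 19*I*z/3 + 25/6 - 5*I/6 = (z - 2/3 + I)*(z - 3 + I)*(z + 1/2 + I)
so the candidates are z = 2/3 - I, z = 3 - I, z = -1/2 - I.

Check the numerator P(z) = z^2 + 1 at each one:
  P(2/3 - I) = 4/9 - 4*I/3 ≠ 0, so z = 2/3 - I is a (simple) pole.
  P(3 - I) = 9 - 6*I ≠ 0, so z = 3 - I is a (simple) pole.
  P(-1/2 - I) = 1/4 + I ≠ 0, so z = -1/2 - I is a (simple) pole.

Poles of f: {-1/2 - I, 2/3 - I, 3 - I}

Final answer: {-1/2 - I, 2/3 - I, 3 - I}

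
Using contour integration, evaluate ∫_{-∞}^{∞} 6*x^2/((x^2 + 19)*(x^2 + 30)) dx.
Let f(z) = 6*z^2/((z^2 + 19)*(z^2 + 30)). The denominator has no real zeros and deg Q - deg P = 2 ≥ 2, so the integral of f over the upper semicircle |z| = R tends to 0 as R → ∞. Closing the contour in the upper half-plane,
  ∫_{-∞}^{∞} f(x) dx = 2πi · Σ Res(f, z_k)  over the poles with Im z_k > 0.

Zeros of the denominator: z^2 + 19 = 0 gives z = ±sqrt(19)*I; z^2 + 30 = 0 gives z = ±sqrt(30)*I.
Upper half-plane: z = sqrt(19)*I, z = sqrt(30)*I (simple).

Each pole is a simple zero of Q(z) = z^4 + 49*z^2 + 570, so Res(f, z₀) = P(z₀)/Q'(z₀) with P(z) = 6*z^2, Q'(z) = 4*z^3 + 98*z:
  Res(f, sqrt(19)*I) = (-114)/(22*sqrt(19)*I) = 3*sqrt(19)*I/11
  Res(f, sqrt(30)*I) = (-180)/(-22*sqrt(30)*I) = -3*sqrt(30)*I/11

Sum of residues: 3*I*(-sqrt(30) + sqrt(19))/11
∫_{-∞}^{∞} f(x) dx = 2πi · (3*I*(-sqrt(30) + sqrt(19))/11) = 6*pi*(-sqrt(19) + sqrt(30))/11

Final answer: 6*pi*(-sqrt(19) + sqrt(30))/11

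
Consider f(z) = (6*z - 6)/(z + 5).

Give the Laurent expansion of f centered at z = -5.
Put w = z - (-5), i.e. z = w - 5. The denominator is w, so it suffices to rewrite the numerator in powers of w.

P(z) = 6*z - 6
P(w - 5) = -36 + 6*w

Dividing each term by w:
  f = -36/w + 6

Substituting back w = z + 5:
  f(z) = -36/(z + 5) + 6

The series is finite because the numerator is a polynomial; the negative powers form the principal part, and the coefficient of 1/(z + 5) gives Res(f, -5) = -36.

Final answer: -36/(z + 5) + 6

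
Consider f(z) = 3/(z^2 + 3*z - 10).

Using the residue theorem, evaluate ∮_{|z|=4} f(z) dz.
By the residue theorem, ∮_C f(z) dz = 2πi · (sum of the residues of f at the poles inside |z| = 4).

The denominator factors as (z - 2)*(z + 5), so the singularities of f are simple poles at z = 2, z = -5.
  |2|² = 4 < 16 = 4², so this pole is inside the contour.
  |-5|² = 25 > 16 = 4², so this pole is outside the contour.

With P(z) = 3 and Q(z) = z^2 + 3*z - 10, each pole is simple, so Res(f, z₀) = P(z₀)/Q'(z₀) with Q'(z) = 2*z + 3.
  Res(f, 2) = P(2)/Q'(2) = (3)/(7) = 3/7

∮_C f(z) dz = 2πi · (3/7) = 6*I*pi/7

Final answer: 6*I*pi/7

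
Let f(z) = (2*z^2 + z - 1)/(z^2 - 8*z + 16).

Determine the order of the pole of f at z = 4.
Factor the denominator:
  z^2 - 8*z + 16 = (z - 4)^2

The numerator P(z) = 2*z^2 + z - 1 has P(4) = 35 ≠ 0, so no factor of (z - 4) cancels.
Near z = 4 we can therefore write f(z) = g(z)/(z - 4)^2 with g analytic at 4 and g(4) ≠ 0 (g is just the numerator).

Hence z = 4 is a pole of order 2.

Final answer: 2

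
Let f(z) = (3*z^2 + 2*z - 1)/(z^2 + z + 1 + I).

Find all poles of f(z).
{-1 + I, -I}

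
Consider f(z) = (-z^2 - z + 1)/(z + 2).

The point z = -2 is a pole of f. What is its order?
1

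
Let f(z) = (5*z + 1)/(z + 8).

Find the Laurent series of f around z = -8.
Put w = z - (-8), i.e. z = w - 8. The denominator is w, so it suffices to rewrite the numerator in powers of w.

P(z) = 5*z + 1
P(w - 8) = -39 + 5*w

Dividing each term by w:
  f = -39/w + 5

Substituting back w = z + 8:
  f(z) = -39/(z + 8) + 5

The series is finite because the numerator is a polynomial; the negative powers form the principal part, and the coefficient of 1/(z + 8) gives Res(f, -8) = -39.

Final answer: -39/(z + 8) + 5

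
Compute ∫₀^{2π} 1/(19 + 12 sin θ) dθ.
Call the integral J. The integrand is 2π-periodic and we integrate over a full period, so shifting θ does not change the value (θ → θ + π/2 turns sin θ into cos θ). Hence
  J = ∫₀^{2π} dθ/(19 + 12 cos θ).
Put z = e^{iθ}: then cos θ = (z + 1/z)/2, dθ = dz/(iz), and z runs once counterclockwise around |z| = 1:
  J = ∮_{|z|=1} 1/(19 + 12*(z + 1/z)/2) · dz/(iz) = (2/i) ∮_{|z|=1} dz/(12*z^2 + 38*z + 12).
The roots of 12*z^2 + 38*z + 12 are z = (-19 ± sqrt(19^2 - 12^2))/12, with sqrt(217) = sqrt(217); their product is 1, so only z₊ = -19/12 + sqrt(217)/12 lies inside the unit circle (z₋ = -19/12 - sqrt(217)/12 lies outside).
z₊ is a simple zero of q(z) = 12*z^2 + 38*z + 12, so Res(1/q, z₊) = 1/q'(z₊) with q'(z) = 24*z + 38; and q'(z₊) = 12*(z₊ - z₋) = 2*sqrt(217).
Therefore J = (2/i) · 2πi · 1/(2*sqrt(217)) = 2*pi/(sqrt(217)) = 2*sqrt(217)*pi/217

Final answer: 2*sqrt(217)*pi/217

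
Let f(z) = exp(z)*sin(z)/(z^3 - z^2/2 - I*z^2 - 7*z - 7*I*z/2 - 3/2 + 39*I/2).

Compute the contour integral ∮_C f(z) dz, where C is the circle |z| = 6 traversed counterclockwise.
By the residue theorem, ∮_C f(z) dz = 2πi · (sum of the residues of f at the poles inside |z| = 6).

The denominator factors as (z + 3 + I)*(z - 3)*(z - 1/2 - 2*I), so the singularities of f are simple poles at z = -3 - I, z = 3, z = 1/2 + 2*I.
  |-3 - I|² = 10 < 36 = 6², so this pole is inside the contour.
  |3|² = 9 < 36 = 6², so this pole is inside the contour.
  |1/2 + 2*I|² = 17/4 < 36 = 6², so this pole is inside the contour.

With P(z) = exp(z)*sin(z) and Q(z) = z^3 - z^2/2 - I*z^2 - 7*z - 7*I*z/2 - 3/2 + 39*I/2, each pole is simple, so Res(f, z₀) = P(z₀)/Q'(z₀) with Q'(z) = 3*z^2 - z - 2*I*z - 7 - 7*I/2.
  Res(f, -3 - I) = P(-3 - I)/Q'(-3 - I) = (-exp(-3 - I)*sin(3 + I))/(18 + 43*I/2) = (-72/3145 + 86*I/3145)*exp(-3 - I)*sin(3 + I)
  Res(f, 3) = P(3)/Q'(3) = (exp(3)*sin(3))/(17 - 19*I/2) = (68/1517 + 38*I/1517)*exp(3)*sin(3)
  Res(f, 1/2 + 2*I) = P(1/2 + 2*I)/Q'(1/2 + 2*I) = (exp(1/2 + 2*I)*sin(1/2 + 2*I))/(-59/4 - I/2) = (-236/3485 + 8*I/3485)*exp(1/2 + 2*I)*sin(1/2 + 2*I)

Sum of residues inside C: (-236/3485 + 8*I/3485)*exp(1/2 + 2*I)*sin(1/2 + 2*I) + (-72/3145 + 86*I/3145)*exp(-3 - I)*sin(3 + I) + (68/1517 + 38*I/1517)*exp(3)*sin(3)
∮_C f(z) dz = 2πi · ((-236/3485 + 8*I/3485)*exp(1/2 + 2*I)*sin(1/2 + 2*I) + (-72/3145 + 86*I/3145)*exp(-3 - I)*sin(3 + I) + (68/1517 + 38*I/1517)*exp(3)*sin(3)) = pi*(-172/3145 - 144*I/3145)*exp(-3 - I)*sin(3 + I) + pi*(-76/1517 + 136*I/1517)*exp(3)*sin(3) + pi*(-16/3485 - 472*I/3485)*exp(1/2 + 2*I)*sin(1/2 + 2*I)

Final answer: pi*(-172/3145 - 144*I/3145)*exp(-3 - I)*sin(3 + I) + pi*(-76/1517 + 136*I/1517)*exp(3)*sin(3) + pi*(-16/3485 - 472*I/3485)*exp(1/2 + 2*I)*sin(1/2 + 2*I)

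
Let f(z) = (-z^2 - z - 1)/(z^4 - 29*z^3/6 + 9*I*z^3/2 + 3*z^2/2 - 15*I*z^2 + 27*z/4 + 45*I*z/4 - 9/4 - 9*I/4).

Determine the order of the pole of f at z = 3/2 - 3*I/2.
Factor the denominator:
  z^4 - 29*z^3/6 + 9*I*z^3/2 + 3*z^2/2 - 15*I*z^2 + 27*z/4 + 45*I*z/4 - 9/4 - 9*I/4 = (z - 3/2 + 3*I/2)^3*(z - 1/3)

The numerator P(z) = -z^2 - z - 1 has P(3/2 - 3*I/2) = -5/2 + 6*I ≠ 0, so no factor of (z - 3/2 + 3*I/2) cancels.
Near z = 3/2 - 3*I/2 we can therefore write f(z) = g(z)/(z - 3/2 + 3*I/2)^3 with g analytic at 3/2 - 3*I/2 and g(3/2 - 3*I/2) ≠ 0 (g is the numerator divided by the remaining denominator factors).

Hence z = 3/2 - 3*I/2 is a pole of order 3.

Final answer: 3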